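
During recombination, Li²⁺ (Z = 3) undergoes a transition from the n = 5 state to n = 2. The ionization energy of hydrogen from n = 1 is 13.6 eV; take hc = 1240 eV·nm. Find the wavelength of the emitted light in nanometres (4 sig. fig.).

48.24 nm

For Z = 3 the level energies scale as Z², so the effective Rydberg energy is 13.6 × 9 = 122.4 eV.
ΔE = 122.4 × (1/2² − 1/5²) = 122.4 × 0.2100 = 25.70 eV.
λ = hc/ΔE = 1240 / 25.70 = 48.24 nm.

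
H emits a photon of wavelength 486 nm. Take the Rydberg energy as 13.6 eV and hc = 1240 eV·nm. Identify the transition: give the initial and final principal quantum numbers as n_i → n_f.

n_i = 4, n_f = 2

The photon energy is ΔE = hc/λ = 1240 / 486 = 2.551 eV.
With Z = 1, ΔE = 13.60 × (1/n_f² − 1/n_i²), so 1/n_f² − 1/n_i² = 0.1876.
Trying n_f = 2 gives 1/n_i² = 0.06239, i.e. n_i ≈ 4; this pair matches.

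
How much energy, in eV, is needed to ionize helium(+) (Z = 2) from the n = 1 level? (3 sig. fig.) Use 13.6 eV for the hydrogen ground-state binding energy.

E_n = −13.6 Z²/n² = −54.40/n² eV for Z = 2.
E_1 = −54.40/1 = −54.4 eV, so ionization (to E = 0) requires 54.4 eV.

54.4 eV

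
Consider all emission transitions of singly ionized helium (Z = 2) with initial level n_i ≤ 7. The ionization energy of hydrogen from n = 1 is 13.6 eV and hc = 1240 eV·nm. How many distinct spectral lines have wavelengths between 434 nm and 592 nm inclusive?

2

Enumerate all n_i → n_f pairs with 1 ≤ n_f < n_i ≤ 7 and compute λ = 1240 / [13.6·4·(1/n_f² − 1/n_i²)].
Lines falling in [434, 592] nm: 4→3 (468.9 nm), 7→4 (541.5 nm).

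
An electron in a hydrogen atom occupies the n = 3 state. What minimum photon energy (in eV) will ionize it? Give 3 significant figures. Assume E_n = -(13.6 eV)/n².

E_3 = −13.60/9 = −1.51 eV, so ionization (to E = 0) requires 1.51 eV.

1.51 eV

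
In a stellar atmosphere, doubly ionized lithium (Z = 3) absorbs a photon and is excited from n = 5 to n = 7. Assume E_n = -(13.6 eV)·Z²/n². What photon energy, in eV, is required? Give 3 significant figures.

The Bohr energies scale as Z², so for Z = 3: E_n = −122.4/n² eV.
E_7 = −122.4/49 = −2.498 eV and E_5 = −122.4/25 = −4.896 eV.
The photon energy is |E_7 − E_5| = 2.40 eV.

2.40 eV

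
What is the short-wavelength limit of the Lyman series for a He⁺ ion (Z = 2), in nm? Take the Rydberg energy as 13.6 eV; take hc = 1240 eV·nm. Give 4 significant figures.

The Lyman series has lower level n_f = 1; the series limit corresponds to n_i → ∞.
ΔE_max = 13.6 × 4 / 1² = 54.40 eV.
λ_min = 1240 / 54.40 = 22.79 nm.

22.79 nm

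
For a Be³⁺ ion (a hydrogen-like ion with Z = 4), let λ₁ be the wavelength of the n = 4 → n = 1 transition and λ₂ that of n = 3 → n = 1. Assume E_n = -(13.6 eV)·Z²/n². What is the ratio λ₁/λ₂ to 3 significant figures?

λ ∝ 1/ΔE ∝ 1/(1/n_f² − 1/n_i²), and the Z² and hc factors cancel in the ratio.
λ₁/λ₂ = (1/1² − 1/3²)/(1/1² − 1/4²) = 0.8889/0.9375 = 0.948.

0.948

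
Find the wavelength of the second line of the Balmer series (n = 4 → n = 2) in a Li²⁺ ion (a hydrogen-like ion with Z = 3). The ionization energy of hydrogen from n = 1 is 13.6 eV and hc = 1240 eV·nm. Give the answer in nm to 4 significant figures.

The Balmer series terminates on n_f = 2; the second line has n_i = 2+2 = 4.
ΔE = 122.4 × (1/2² − 1/4²) = 22.95 eV.
λ = 1240 / 22.95 = 54.03 nm.

54.03 nm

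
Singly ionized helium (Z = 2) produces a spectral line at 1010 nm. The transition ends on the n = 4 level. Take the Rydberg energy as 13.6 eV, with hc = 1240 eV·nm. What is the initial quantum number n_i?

The photon energy is ΔE = hc/λ = 1240 / 1010 = 1.228 eV.
With Z = 2, ΔE = 54.40 × (1/n_f² − 1/n_i²), so 1/n_f² − 1/n_i² = 0.02257.
With n_f = 4: 1/n_i² = 1/16 − 0.02257 = 0.03993, so n_i ≈ 5.00.

n_i = 5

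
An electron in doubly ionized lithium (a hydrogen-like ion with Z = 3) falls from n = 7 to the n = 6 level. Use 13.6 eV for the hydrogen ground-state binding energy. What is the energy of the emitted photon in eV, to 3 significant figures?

0.902 eV

The Bohr energies scale as Z², so for Z = 3: E_n = −122.4/n² eV.
E_7 = −122.4/49 = −2.498 eV and E_6 = −122.4/36 = −3.400 eV.
The photon energy is |E_7 − E_6| = 0.902 eV.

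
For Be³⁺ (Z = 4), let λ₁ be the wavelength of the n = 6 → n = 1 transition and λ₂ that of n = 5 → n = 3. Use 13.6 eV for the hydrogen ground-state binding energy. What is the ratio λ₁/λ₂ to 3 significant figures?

λ ∝ 1/ΔE ∝ 1/(1/n_f² − 1/n_i²), and the Z² and hc factors cancel in the ratio.
λ₁/λ₂ = (1/3² − 1/5²)/(1/1² − 1/6²) = 0.07111/0.9722 = 0.0731.

0.0731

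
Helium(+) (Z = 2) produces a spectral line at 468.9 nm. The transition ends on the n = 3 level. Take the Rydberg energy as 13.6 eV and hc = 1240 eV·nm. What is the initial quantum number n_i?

The photon energy is ΔE = hc/λ = 1240 / 468.9 = 2.644 eV.
With Z = 2, ΔE = 54.40 × (1/n_f² − 1/n_i²), so 1/n_f² − 1/n_i² = 0.04861.
With n_f = 3: 1/n_i² = 1/9 − 0.04861 = 0.06250, so n_i ≈ 4.00.

n_i = 4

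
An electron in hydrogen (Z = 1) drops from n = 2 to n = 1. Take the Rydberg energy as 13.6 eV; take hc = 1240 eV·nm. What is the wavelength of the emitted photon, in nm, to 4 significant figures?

ΔE = 13.60 × (1/1² − 1/2²) = 13.60 × 0.7500 = 10.20 eV.
λ = hc/ΔE = 1240 / 10.20 = 121.6 nm.

121.6 nm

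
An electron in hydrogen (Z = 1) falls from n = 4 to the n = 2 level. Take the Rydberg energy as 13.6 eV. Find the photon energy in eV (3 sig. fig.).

E_4 = −13.60/16 = −0.8500 eV and E_2 = −13.60/4 = −3.400 eV.
The photon energy is |E_4 − E_2| = 2.55 eV.

2.55 eV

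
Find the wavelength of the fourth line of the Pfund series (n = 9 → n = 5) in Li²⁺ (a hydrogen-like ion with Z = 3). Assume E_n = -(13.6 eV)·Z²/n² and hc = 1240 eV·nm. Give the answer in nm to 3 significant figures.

366 nm

The Pfund series terminates on n_f = 5; the fourth line has n_i = 5+4 = 9.
ΔE = 122.4 × (1/5² − 1/9²) = 3.385 eV.
λ = 1240 / 3.385 = 366 nm.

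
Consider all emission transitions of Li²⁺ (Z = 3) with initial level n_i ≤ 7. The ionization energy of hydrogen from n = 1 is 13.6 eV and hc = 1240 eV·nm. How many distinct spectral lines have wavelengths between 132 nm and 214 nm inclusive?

Enumerate all n_i → n_f pairs with 1 ≤ n_f < n_i ≤ 7 and compute λ = 1240 / [13.6·9·(1/n_f² − 1/n_i²)].
Lines falling in [132, 214] nm: 5→3 (142.5 nm), 4→3 (208.4 nm).

2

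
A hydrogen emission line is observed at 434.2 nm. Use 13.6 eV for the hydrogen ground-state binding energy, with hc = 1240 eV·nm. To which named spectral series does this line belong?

Balmer

ΔE = 1240/434.2 = 2.856 eV.
This matches 13.6 × (1/2² − 1/5²), so n_f = 2: the Balmer series.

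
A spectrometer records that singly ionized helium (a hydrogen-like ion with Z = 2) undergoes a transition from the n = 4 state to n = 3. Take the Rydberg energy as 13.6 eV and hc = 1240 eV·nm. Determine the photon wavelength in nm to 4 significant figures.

For Z = 2 the level energies scale as Z², so the effective Rydberg energy is 13.6 × 4 = 54.40 eV.
ΔE = 54.40 × (1/3² − 1/4²) = 54.40 × 0.04861 = 2.644 eV.
λ = hc/ΔE = 1240 / 2.644 = 468.9 nm.

468.9 nm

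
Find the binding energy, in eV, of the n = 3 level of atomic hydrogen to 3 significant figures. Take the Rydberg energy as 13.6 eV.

E_3 = −13.60/9 = −1.51 eV, so ionization (to E = 0) requires 1.51 eV.

1.51 eV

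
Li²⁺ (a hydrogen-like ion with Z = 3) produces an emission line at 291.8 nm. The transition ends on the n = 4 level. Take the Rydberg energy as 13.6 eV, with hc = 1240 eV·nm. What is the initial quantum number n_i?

The photon energy is ΔE = hc/λ = 1240 / 291.8 = 4.249 eV.
With Z = 3, ΔE = 122.4 × (1/n_f² − 1/n_i²), so 1/n_f² − 1/n_i² = 0.03472.
With n_f = 4: 1/n_i² = 1/16 − 0.03472 = 0.02778, so n_i ≈ 6.00.

n_i = 6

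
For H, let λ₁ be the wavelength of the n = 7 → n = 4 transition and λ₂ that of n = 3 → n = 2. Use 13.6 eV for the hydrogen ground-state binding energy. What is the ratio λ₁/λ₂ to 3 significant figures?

3.30

λ ∝ 1/ΔE ∝ 1/(1/n_f² − 1/n_i²), and the Z² and hc factors cancel in the ratio.
λ₁/λ₂ = (1/2² − 1/3²)/(1/4² − 1/7²) = 0.1389/0.04209 = 3.30.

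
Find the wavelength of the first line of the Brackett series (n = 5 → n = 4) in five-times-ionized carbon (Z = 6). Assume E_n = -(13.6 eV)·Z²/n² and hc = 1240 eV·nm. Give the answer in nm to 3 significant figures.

The Brackett series terminates on n_f = 4; the first line has n_i = 4+1 = 5.
ΔE = 489.6 × (1/4² − 1/5²) = 11.02 eV.
λ = 1240 / 11.02 = 113 nm.

113 nm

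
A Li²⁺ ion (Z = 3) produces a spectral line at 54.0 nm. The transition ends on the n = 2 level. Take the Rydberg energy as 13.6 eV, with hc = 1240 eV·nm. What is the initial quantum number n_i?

The photon energy is ΔE = hc/λ = 1240 / 54.0 = 22.96 eV.
With Z = 3, ΔE = 122.4 × (1/n_f² − 1/n_i²), so 1/n_f² − 1/n_i² = 0.1876.
With n_f = 2: 1/n_i² = 1/4 − 0.1876 = 0.06239, so n_i ≈ 4.00.

n_i = 4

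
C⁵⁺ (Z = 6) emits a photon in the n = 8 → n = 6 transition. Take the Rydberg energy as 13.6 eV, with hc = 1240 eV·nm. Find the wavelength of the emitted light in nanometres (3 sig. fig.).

For Z = 6 the level energies scale as Z², so the effective Rydberg energy is 13.6 × 36 = 489.6 eV.
ΔE = 489.6 × (1/6² − 1/8²) = 489.6 × 0.01215 = 5.950 eV.
λ = hc/ΔE = 1240 / 5.950 = 208 nm.

208 nm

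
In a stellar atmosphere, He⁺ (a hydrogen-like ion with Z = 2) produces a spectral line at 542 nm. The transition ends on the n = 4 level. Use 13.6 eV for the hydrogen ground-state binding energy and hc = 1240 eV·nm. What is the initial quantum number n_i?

The photon energy is ΔE = hc/λ = 1240 / 542 = 2.288 eV.
With Z = 2, ΔE = 54.40 × (1/n_f² − 1/n_i²), so 1/n_f² − 1/n_i² = 0.04206.
With n_f = 4: 1/n_i² = 1/16 − 0.04206 = 0.02044, so n_i ≈ 6.99.

n_i = 7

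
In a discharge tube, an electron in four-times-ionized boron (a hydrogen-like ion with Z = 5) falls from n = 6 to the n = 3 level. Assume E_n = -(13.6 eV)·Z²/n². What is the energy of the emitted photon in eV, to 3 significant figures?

The Bohr energies scale as Z², so for Z = 5: E_n = −340.0/n² eV.
E_6 = −340.0/36 = −9.444 eV and E_3 = −340.0/9 = −37.78 eV.
The photon energy is |E_6 − E_3| = 28.3 eV.

28.3 eV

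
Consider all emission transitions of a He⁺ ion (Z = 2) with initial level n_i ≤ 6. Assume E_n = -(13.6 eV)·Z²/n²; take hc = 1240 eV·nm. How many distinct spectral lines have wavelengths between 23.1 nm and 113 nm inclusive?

7

Enumerate all n_i → n_f pairs with 1 ≤ n_f < n_i ≤ 6 and compute λ = 1240 / [13.6·4·(1/n_f² − 1/n_i²)].
Lines falling in [23.1, 113] nm: 6→1 (23.45 nm), 5→1 (23.74 nm), 4→1 (24.31 nm), 3→1 (25.64 nm), 2→1 (30.39 nm), 6→2 (102.6 nm), 5→2 (108.5 nm).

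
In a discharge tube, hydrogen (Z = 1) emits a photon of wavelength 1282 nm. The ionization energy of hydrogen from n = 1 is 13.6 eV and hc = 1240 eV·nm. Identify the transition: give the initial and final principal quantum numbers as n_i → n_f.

The photon energy is ΔE = hc/λ = 1240 / 1282 = 0.9672 eV.
With Z = 1, ΔE = 13.60 × (1/n_f² − 1/n_i²), so 1/n_f² − 1/n_i² = 0.07112.
Trying n_f = 3 gives 1/n_i² = 0.03999, i.e. n_i ≈ 5; this pair matches.

n_i = 5, n_f = 3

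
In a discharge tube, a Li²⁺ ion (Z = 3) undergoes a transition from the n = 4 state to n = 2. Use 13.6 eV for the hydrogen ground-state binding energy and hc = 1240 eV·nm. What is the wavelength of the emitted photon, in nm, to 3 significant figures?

54.0 nm

For Z = 3 the level energies scale as Z², so the effective Rydberg energy is 13.6 × 9 = 122.4 eV.
ΔE = 122.4 × (1/2² − 1/4²) = 122.4 × 0.1875 = 22.95 eV.
λ = hc/ΔE = 1240 / 22.95 = 54.0 nm.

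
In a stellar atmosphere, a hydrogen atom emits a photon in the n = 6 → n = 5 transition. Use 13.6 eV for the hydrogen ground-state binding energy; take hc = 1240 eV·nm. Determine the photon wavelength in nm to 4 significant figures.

7460 nm

ΔE = 13.60 × (1/5² − 1/6²) = 13.60 × 0.01222 = 0.1662 eV.
λ = hc/ΔE = 1240 / 0.1662 = 7460 nm.
This line belongs to the Pfund series.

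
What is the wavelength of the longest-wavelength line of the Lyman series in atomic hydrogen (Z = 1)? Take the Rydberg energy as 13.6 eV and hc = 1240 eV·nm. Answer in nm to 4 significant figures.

121.6 nm

The Lyman series terminates on n_f = 1; the first line has n_i = 1+1 = 2.
ΔE = 13.60 × (1/1² − 1/2²) = 10.20 eV.
λ = 1240 / 10.20 = 121.6 nm.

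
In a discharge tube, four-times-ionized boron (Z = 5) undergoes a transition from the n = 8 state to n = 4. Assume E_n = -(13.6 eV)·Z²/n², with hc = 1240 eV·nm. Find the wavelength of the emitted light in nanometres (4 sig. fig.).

For Z = 5 the level energies scale as Z², so the effective Rydberg energy is 13.6 × 25 = 340.0 eV.
ΔE = 340.0 × (1/4² − 1/8²) = 340.0 × 0.04688 = 15.94 eV.
λ = hc/ΔE = 1240 / 15.94 = 77.80 nm.

77.80 nm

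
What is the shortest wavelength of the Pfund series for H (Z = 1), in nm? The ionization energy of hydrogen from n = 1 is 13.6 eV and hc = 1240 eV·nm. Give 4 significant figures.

2279 nm

The Pfund series has lower level n_f = 5; the series limit corresponds to n_i → ∞.
ΔE_max = 13.6 × 1 / 5² = 0.5440 eV.
λ_min = 1240 / 0.5440 = 2279 nm.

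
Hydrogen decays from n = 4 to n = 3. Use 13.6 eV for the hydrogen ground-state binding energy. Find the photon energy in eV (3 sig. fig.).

E_4 = −13.60/16 = −0.8500 eV and E_3 = −13.60/9 = −1.511 eV.
The photon energy is |E_4 − E_3| = 0.661 eV.

0.661 eV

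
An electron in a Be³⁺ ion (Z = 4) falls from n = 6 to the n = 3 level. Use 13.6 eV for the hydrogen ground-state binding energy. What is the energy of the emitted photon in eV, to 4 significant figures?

The Bohr energies scale as Z², so for Z = 4: E_n = −217.6/n² eV.
E_6 = −217.6/36 = −6.044 eV and E_3 = −217.6/9 = −24.18 eV.
The photon energy is |E_6 − E_3| = 18.13 eV.

18.13 eV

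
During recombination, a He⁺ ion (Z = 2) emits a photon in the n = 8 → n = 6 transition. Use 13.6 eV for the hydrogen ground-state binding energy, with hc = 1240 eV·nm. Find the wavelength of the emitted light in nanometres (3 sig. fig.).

1880 nm

For Z = 2 the level energies scale as Z², so the effective Rydberg energy is 13.6 × 4 = 54.40 eV.
ΔE = 54.40 × (1/6² − 1/8²) = 54.40 × 0.01215 = 0.6611 eV.
λ = hc/ΔE = 1240 / 0.6611 = 1880 nm.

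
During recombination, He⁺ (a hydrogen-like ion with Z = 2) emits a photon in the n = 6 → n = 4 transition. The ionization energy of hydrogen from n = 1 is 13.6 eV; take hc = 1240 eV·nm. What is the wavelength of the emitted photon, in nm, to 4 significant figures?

For Z = 2 the level energies scale as Z², so the effective Rydberg energy is 13.6 × 4 = 54.40 eV.
ΔE = 54.40 × (1/4² − 1/6²) = 54.40 × 0.03472 = 1.889 eV.
λ = hc/ΔE = 1240 / 1.889 = 656.5 nm.

656.5 nm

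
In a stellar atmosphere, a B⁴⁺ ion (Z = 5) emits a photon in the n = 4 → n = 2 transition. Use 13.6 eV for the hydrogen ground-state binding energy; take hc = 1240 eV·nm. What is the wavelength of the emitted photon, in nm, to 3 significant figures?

19.5 nm

For Z = 5 the level energies scale as Z², so the effective Rydberg energy is 13.6 × 25 = 340.0 eV.
ΔE = 340.0 × (1/2² − 1/4²) = 340.0 × 0.1875 = 63.75 eV.
λ = hc/ΔE = 1240 / 63.75 = 19.5 nm.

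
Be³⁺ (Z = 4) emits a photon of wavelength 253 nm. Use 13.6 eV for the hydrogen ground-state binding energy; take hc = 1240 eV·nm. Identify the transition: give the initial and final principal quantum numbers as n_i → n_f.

The photon energy is ΔE = hc/λ = 1240 / 253 = 4.901 eV.
With Z = 4, ΔE = 217.6 × (1/n_f² − 1/n_i²), so 1/n_f² − 1/n_i² = 0.02252.
Trying n_f = 4 gives 1/n_i² = 0.03998, i.e. n_i ≈ 5; this pair matches.

n_i = 5, n_f = 4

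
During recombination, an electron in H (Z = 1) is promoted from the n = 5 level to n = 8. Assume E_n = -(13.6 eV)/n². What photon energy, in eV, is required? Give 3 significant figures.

0.332 eV

E_8 = −13.60/64 = −0.2125 eV and E_5 = −13.60/25 = −0.5440 eV.
The photon energy is |E_8 − E_5| = 0.332 eV.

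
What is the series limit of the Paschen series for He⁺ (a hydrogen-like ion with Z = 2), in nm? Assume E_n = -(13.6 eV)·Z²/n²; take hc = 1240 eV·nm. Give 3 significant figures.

The Paschen series has lower level n_f = 3; the series limit corresponds to n_i → ∞.
ΔE_max = 13.6 × 4 / 3² = 6.044 eV.
λ_min = 1240 / 6.044 = 205 nm.

205 nm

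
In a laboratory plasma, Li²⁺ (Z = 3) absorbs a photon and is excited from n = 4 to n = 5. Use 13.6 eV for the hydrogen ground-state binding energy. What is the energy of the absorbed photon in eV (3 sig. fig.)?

The Bohr energies scale as Z², so for Z = 3: E_n = −122.4/n² eV.
E_5 = −122.4/25 = −4.896 eV and E_4 = −122.4/16 = −7.650 eV.
The photon energy is |E_5 − E_4| = 2.75 eV.

2.75 eV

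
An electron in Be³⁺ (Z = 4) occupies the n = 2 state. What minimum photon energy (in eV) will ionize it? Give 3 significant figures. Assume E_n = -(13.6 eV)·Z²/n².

E_n = −13.6 Z²/n² = −217.6/n² eV for Z = 4.
E_2 = −217.6/4 = −54.4 eV, so ionization (to E = 0) requires 54.4 eV.

54.4 eV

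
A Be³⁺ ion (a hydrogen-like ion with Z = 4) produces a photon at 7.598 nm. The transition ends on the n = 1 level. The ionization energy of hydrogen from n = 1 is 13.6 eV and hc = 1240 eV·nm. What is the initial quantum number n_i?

n_i = 2

The photon energy is ΔE = hc/λ = 1240 / 7.598 = 163.2 eV.
With Z = 4, ΔE = 217.6 × (1/n_f² − 1/n_i²), so 1/n_f² − 1/n_i² = 0.7500.
With n_f = 1: 1/n_i² = 1/1 − 0.7500 = 0.2500, so n_i ≈ 2.00.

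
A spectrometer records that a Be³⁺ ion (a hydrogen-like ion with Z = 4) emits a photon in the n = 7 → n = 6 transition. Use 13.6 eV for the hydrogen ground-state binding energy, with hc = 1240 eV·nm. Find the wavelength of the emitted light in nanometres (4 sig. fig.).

For Z = 4 the level energies scale as Z², so the effective Rydberg energy is 13.6 × 16 = 217.6 eV.
ΔE = 217.6 × (1/6² − 1/7²) = 217.6 × 0.007370 = 1.604 eV.
λ = hc/ΔE = 1240 / 1.604 = 773.2 nm.

773.2 nm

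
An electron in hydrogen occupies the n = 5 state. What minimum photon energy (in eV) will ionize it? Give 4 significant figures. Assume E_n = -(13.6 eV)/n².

E_5 = −13.60/25 = −0.5440 eV, so ionization (to E = 0) requires 0.5440 eV.

0.5440 eV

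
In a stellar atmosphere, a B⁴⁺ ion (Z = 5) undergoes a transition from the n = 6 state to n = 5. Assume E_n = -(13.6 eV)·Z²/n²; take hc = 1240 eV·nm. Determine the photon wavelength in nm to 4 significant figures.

298.4 nm

For Z = 5 the level energies scale as Z², so the effective Rydberg energy is 13.6 × 25 = 340.0 eV.
ΔE = 340.0 × (1/5² − 1/6²) = 340.0 × 0.01222 = 4.156 eV.
λ = hc/ΔE = 1240 / 4.156 = 298.4 nm.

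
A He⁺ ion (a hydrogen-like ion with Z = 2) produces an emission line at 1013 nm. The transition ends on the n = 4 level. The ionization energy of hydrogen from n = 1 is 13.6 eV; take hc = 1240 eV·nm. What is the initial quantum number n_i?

The photon energy is ΔE = hc/λ = 1240 / 1013 = 1.224 eV.
With Z = 2, ΔE = 54.40 × (1/n_f² − 1/n_i²), so 1/n_f² − 1/n_i² = 0.02250.
With n_f = 4: 1/n_i² = 1/16 − 0.02250 = 0.04000, so n_i ≈ 5.00.

n_i = 5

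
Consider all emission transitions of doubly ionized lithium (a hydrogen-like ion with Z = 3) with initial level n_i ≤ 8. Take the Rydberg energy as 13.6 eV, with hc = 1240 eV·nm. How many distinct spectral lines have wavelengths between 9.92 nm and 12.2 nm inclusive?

6

Enumerate all n_i → n_f pairs with 1 ≤ n_f < n_i ≤ 8 and compute λ = 1240 / [13.6·9·(1/n_f² − 1/n_i²)].
Lines falling in [9.92, 12.2] nm: 8→1 (10.29 nm), 7→1 (10.34 nm), 6→1 (10.42 nm), 5→1 (10.55 nm), 4→1 (10.81 nm), 3→1 (11.40 nm).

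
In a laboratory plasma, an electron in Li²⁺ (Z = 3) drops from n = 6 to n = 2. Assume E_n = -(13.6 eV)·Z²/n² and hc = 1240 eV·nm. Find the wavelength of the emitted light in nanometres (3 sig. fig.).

45.6 nm

For Z = 3 the level energies scale as Z², so the effective Rydberg energy is 13.6 × 9 = 122.4 eV.
ΔE = 122.4 × (1/2² − 1/6²) = 122.4 × 0.2222 = 27.20 eV.
λ = hc/ΔE = 1240 / 27.20 = 45.6 nm.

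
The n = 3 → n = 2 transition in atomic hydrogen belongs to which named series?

The series is set by the lower level: n_f = 2 is the Balmer series.

Balmer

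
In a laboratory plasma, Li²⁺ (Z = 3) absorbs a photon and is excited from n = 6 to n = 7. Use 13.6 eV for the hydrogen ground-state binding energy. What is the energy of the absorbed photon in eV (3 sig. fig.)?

0.902 eV

The Bohr energies scale as Z², so for Z = 3: E_n = −122.4/n² eV.
E_7 = −122.4/49 = −2.498 eV and E_6 = −122.4/36 = −3.400 eV.
The photon energy is |E_7 − E_6| = 0.902 eV.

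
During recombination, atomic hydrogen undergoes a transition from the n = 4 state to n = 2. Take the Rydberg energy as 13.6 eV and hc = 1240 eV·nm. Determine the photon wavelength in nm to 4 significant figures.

ΔE = 13.60 × (1/2² − 1/4²) = 13.60 × 0.1875 = 2.550 eV.
λ = hc/ΔE = 1240 / 2.550 = 486.3 nm.
This line belongs to the Balmer series.

486.3 nm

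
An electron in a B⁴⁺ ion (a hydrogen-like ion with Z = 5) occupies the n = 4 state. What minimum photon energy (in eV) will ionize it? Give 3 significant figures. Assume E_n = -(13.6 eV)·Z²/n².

E_n = −13.6 Z²/n² = −340.0/n² eV for Z = 5.
E_4 = −340.0/16 = −21.3 eV, so ionization (to E = 0) requires 21.3 eV.

21.3 eV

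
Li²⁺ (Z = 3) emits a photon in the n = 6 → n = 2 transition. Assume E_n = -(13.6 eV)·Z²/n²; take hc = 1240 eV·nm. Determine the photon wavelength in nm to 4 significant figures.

45.59 nm

For Z = 3 the level energies scale as Z², so the effective Rydberg energy is 13.6 × 9 = 122.4 eV.
ΔE = 122.4 × (1/2² − 1/6²) = 122.4 × 0.2222 = 27.20 eV.
λ = hc/ΔE = 1240 / 27.20 = 45.59 nm.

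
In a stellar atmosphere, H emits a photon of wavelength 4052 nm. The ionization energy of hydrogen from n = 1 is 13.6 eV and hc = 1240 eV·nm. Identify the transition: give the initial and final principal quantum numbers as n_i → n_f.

The photon energy is ΔE = hc/λ = 1240 / 4052 = 0.3060 eV.
With Z = 1, ΔE = 13.60 × (1/n_f² − 1/n_i²), so 1/n_f² − 1/n_i² = 0.02250.
Trying n_f = 4 gives 1/n_i² = 0.04000, i.e. n_i ≈ 5; this pair matches.

n_i = 5, n_f = 4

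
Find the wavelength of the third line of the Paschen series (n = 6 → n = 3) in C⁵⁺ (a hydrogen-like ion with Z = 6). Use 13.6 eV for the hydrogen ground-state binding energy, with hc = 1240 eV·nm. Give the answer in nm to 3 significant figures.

The Paschen series terminates on n_f = 3; the third line has n_i = 3+3 = 6.
ΔE = 489.6 × (1/3² − 1/6²) = 40.80 eV.
λ = 1240 / 40.80 = 30.4 nm.

30.4 nm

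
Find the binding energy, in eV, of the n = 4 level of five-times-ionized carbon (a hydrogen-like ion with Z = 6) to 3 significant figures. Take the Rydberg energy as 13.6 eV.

30.6 eV

E_n = −13.6 Z²/n² = −489.6/n² eV for Z = 6.
E_4 = −489.6/16 = −30.6 eV, so ionization (to E = 0) requires 30.6 eV.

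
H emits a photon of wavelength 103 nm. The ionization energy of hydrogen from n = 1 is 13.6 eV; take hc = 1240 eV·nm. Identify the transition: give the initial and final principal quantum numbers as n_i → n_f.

n_i = 3, n_f = 1

The photon energy is ΔE = hc/λ = 1240 / 103 = 12.04 eV.
With Z = 1, ΔE = 13.60 × (1/n_f² − 1/n_i²), so 1/n_f² − 1/n_i² = 0.8852.
Trying n_f = 1 gives 1/n_i² = 0.1148, i.e. n_i ≈ 3; this pair matches.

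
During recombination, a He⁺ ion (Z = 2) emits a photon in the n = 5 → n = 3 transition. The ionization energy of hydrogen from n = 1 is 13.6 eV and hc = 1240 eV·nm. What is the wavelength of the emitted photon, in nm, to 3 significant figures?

321 nm

For Z = 2 the level energies scale as Z², so the effective Rydberg energy is 13.6 × 4 = 54.40 eV.
ΔE = 54.40 × (1/3² − 1/5²) = 54.40 × 0.07111 = 3.868 eV.
λ = hc/ΔE = 1240 / 3.868 = 321 nm.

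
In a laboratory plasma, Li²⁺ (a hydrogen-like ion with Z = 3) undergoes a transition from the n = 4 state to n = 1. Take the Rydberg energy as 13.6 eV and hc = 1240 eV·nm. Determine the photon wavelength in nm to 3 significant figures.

For Z = 3 the level energies scale as Z², so the effective Rydberg energy is 13.6 × 9 = 122.4 eV.
ΔE = 122.4 × (1/1² − 1/4²) = 122.4 × 0.9375 = 114.8 eV.
λ = hc/ΔE = 1240 / 114.8 = 10.8 nm.

10.8 nm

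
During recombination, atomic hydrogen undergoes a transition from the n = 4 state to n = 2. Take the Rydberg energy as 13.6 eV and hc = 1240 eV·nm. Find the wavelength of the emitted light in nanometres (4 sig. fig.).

ΔE = 13.60 × (1/2² − 1/4²) = 13.60 × 0.1875 = 2.550 eV.
λ = hc/ΔE = 1240 / 2.550 = 486.3 nm.
This line belongs to the Balmer series.

486.3 nm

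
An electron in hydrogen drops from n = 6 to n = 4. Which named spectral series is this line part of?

The series is set by the lower level: n_f = 4 is the Brackett series.

Brackett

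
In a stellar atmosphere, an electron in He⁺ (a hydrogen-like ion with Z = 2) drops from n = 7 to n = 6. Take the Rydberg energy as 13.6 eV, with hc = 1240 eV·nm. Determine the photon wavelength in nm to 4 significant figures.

For Z = 2 the level energies scale as Z², so the effective Rydberg energy is 13.6 × 4 = 54.40 eV.
ΔE = 54.40 × (1/6² − 1/7²) = 54.40 × 0.007370 = 0.4009 eV.
λ = hc/ΔE = 1240 / 0.4009 = 3093 nm.

3093 nm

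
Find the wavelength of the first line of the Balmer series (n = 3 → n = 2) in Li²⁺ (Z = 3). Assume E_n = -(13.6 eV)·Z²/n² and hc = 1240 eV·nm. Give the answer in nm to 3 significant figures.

The Balmer series terminates on n_f = 2; the first line has n_i = 2+1 = 3.
ΔE = 122.4 × (1/2² − 1/3²) = 17.00 eV.
λ = 1240 / 17.00 = 72.9 nm.

72.9 nm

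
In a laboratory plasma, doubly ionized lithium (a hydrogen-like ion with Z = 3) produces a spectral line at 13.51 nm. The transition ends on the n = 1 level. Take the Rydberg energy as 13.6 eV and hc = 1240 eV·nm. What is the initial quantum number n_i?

The photon energy is ΔE = hc/λ = 1240 / 13.51 = 91.78 eV.
With Z = 3, ΔE = 122.4 × (1/n_f² − 1/n_i²), so 1/n_f² − 1/n_i² = 0.7499.
With n_f = 1: 1/n_i² = 1/1 − 0.7499 = 0.2501, so n_i ≈ 2.00.

n_i = 2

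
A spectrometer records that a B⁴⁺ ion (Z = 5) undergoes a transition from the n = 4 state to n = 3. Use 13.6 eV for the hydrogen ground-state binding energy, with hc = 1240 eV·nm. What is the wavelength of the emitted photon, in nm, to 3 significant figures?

For Z = 5 the level energies scale as Z², so the effective Rydberg energy is 13.6 × 25 = 340.0 eV.
ΔE = 340.0 × (1/3² − 1/4²) = 340.0 × 0.04861 = 16.53 eV.
λ = hc/ΔE = 1240 / 16.53 = 75.0 nm.

75.0 nm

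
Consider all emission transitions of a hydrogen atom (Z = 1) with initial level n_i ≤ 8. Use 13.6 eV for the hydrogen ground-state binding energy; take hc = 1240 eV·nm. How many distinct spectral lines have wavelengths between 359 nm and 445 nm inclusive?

Enumerate all n_i → n_f pairs with 1 ≤ n_f < n_i ≤ 8 and compute λ = 1240 / [13.6·1·(1/n_f² − 1/n_i²)].
Lines falling in [359, 445] nm: 8→2 (389.0 nm), 7→2 (397.1 nm), 6→2 (410.3 nm), 5→2 (434.2 nm).

4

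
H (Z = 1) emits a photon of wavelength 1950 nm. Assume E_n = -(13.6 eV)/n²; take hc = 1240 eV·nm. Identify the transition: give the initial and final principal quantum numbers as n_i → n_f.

The photon energy is ΔE = hc/λ = 1240 / 1950 = 0.6359 eV.
With Z = 1, ΔE = 13.60 × (1/n_f² − 1/n_i²), so 1/n_f² − 1/n_i² = 0.04676.
Trying n_f = 4 gives 1/n_i² = 0.01574, i.e. n_i ≈ 8; this pair matches.

n_i = 8, n_f = 4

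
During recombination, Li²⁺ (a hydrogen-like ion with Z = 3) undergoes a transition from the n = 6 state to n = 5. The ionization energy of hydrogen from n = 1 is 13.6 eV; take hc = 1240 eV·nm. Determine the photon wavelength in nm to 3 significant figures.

For Z = 3 the level energies scale as Z², so the effective Rydberg energy is 13.6 × 9 = 122.4 eV.
ΔE = 122.4 × (1/5² − 1/6²) = 122.4 × 0.01222 = 1.496 eV.
λ = hc/ΔE = 1240 / 1.496 = 829 nm.

829 nm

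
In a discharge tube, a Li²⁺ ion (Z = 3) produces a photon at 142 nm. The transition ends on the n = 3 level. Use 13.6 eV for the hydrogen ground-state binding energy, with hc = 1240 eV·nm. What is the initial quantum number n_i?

n_i = 5

The photon energy is ΔE = hc/λ = 1240 / 142 = 8.732 eV.
With Z = 3, ΔE = 122.4 × (1/n_f² − 1/n_i²), so 1/n_f² − 1/n_i² = 0.07134.
With n_f = 3: 1/n_i² = 1/9 − 0.07134 = 0.03977, so n_i ≈ 5.01.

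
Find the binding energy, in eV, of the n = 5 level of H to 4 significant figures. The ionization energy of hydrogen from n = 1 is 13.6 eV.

E_5 = −13.60/25 = −0.5440 eV, so ionization (to E = 0) requires 0.5440 eV.

0.5440 eV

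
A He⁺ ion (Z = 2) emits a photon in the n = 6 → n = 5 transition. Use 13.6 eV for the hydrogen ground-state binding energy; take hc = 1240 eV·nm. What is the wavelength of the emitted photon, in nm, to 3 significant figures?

For Z = 2 the level energies scale as Z², so the effective Rydberg energy is 13.6 × 4 = 54.40 eV.
ΔE = 54.40 × (1/5² − 1/6²) = 54.40 × 0.01222 = 0.6649 eV.
λ = hc/ΔE = 1240 / 0.6649 = 1860 nm.

1860 nm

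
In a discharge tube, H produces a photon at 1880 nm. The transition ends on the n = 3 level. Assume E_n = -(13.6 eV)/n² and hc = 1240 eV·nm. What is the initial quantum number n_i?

The photon energy is ΔE = hc/λ = 1240 / 1880 = 0.6596 eV.
With Z = 1, ΔE = 13.60 × (1/n_f² − 1/n_i²), so 1/n_f² − 1/n_i² = 0.04850.
With n_f = 3: 1/n_i² = 1/9 − 0.04850 = 0.06261, so n_i ≈ 4.00.

n_i = 4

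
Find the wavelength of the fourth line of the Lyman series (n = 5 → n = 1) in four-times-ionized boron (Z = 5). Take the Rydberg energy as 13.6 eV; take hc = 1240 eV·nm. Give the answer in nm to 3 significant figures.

The Lyman series terminates on n_f = 1; the fourth line has n_i = 1+4 = 5.
ΔE = 340.0 × (1/1² − 1/5²) = 326.4 eV.
λ = 1240 / 326.4 = 3.80 nm.

3.80 nm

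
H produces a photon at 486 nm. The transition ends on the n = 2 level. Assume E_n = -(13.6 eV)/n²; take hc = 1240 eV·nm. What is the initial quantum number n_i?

n_i = 4

The photon energy is ΔE = hc/λ = 1240 / 486 = 2.551 eV.
With Z = 1, ΔE = 13.60 × (1/n_f² − 1/n_i²), so 1/n_f² − 1/n_i² = 0.1876.
With n_f = 2: 1/n_i² = 1/4 − 0.1876 = 0.06239, so n_i ≈ 4.00.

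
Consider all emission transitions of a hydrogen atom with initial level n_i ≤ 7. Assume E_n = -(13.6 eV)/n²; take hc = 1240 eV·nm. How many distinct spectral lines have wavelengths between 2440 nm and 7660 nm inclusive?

4

Enumerate all n_i → n_f pairs with 1 ≤ n_f < n_i ≤ 7 and compute λ = 1240 / [13.6·1·(1/n_f² − 1/n_i²)].
Lines falling in [2440, 7660] nm: 6→4 (2626 nm), 5→4 (4052 nm), 7→5 (4654 nm), 6→5 (7460 nm).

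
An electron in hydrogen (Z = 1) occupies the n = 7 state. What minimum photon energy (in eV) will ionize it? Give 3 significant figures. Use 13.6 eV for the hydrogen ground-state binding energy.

0.278 eV

E_7 = −13.60/49 = −0.278 eV, so ionization (to E = 0) requires 0.278 eV.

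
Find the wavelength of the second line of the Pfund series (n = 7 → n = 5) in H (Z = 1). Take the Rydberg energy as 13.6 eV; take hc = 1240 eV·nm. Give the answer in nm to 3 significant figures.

4650 nm

The Pfund series terminates on n_f = 5; the second line has n_i = 5+2 = 7.
ΔE = 13.60 × (1/5² − 1/7²) = 0.2664 eV.
λ = 1240 / 0.2664 = 4650 nm.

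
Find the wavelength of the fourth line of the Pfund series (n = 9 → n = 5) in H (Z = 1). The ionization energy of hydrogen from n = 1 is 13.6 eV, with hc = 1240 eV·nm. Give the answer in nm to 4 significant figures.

The Pfund series terminates on n_f = 5; the fourth line has n_i = 5+4 = 9.
ΔE = 13.60 × (1/5² − 1/9²) = 0.3761 eV.
λ = 1240 / 0.3761 = 3297 nm.

3297 nm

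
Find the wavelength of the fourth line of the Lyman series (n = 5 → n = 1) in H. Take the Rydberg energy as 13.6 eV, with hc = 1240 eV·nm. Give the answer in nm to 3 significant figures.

95.0 nm

The Lyman series terminates on n_f = 1; the fourth line has n_i = 1+4 = 5.
ΔE = 13.60 × (1/1² − 1/5²) = 13.06 eV.
λ = 1240 / 13.06 = 95.0 nm.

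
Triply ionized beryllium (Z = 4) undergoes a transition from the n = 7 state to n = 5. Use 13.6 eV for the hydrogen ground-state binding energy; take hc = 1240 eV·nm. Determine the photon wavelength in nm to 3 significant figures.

291 nm

For Z = 4 the level energies scale as Z², so the effective Rydberg energy is 13.6 × 16 = 217.6 eV.
ΔE = 217.6 × (1/5² − 1/7²) = 217.6 × 0.01959 = 4.263 eV.
λ = hc/ΔE = 1240 / 4.263 = 291 nm.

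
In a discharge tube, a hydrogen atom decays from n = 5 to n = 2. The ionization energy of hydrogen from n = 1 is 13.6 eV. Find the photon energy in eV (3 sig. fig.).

2.86 eV

E_5 = −13.60/25 = −0.5440 eV and E_2 = −13.60/4 = −3.400 eV.
The photon energy is |E_5 − E_2| = 2.86 eV.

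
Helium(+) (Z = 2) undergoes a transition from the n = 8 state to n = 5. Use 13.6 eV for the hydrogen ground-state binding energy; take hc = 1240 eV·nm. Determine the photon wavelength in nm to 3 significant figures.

For Z = 2 the level energies scale as Z², so the effective Rydberg energy is 13.6 × 4 = 54.40 eV.
ΔE = 54.40 × (1/5² − 1/8²) = 54.40 × 0.02438 = 1.326 eV.
λ = hc/ΔE = 1240 / 1.326 = 935 nm.

935 nm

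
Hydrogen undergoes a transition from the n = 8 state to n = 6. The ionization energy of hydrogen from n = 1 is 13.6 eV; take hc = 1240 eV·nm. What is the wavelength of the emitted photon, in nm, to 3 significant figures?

ΔE = 13.60 × (1/6² − 1/8²) = 13.60 × 0.01215 = 0.1653 eV.
λ = hc/ΔE = 1240 / 0.1653 = 7500 nm.

7500 nm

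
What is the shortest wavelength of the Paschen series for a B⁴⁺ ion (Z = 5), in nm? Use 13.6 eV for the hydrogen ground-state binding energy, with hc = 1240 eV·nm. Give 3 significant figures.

The Paschen series has lower level n_f = 3; the series limit corresponds to n_i → ∞.
ΔE_max = 13.6 × 25 / 3² = 37.78 eV.
λ_min = 1240 / 37.78 = 32.8 nm.

32.8 nm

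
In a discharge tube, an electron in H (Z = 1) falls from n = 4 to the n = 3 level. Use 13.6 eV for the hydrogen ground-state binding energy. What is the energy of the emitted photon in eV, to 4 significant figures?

E_4 = −13.60/16 = −0.8500 eV and E_3 = −13.60/9 = −1.511 eV.
The photon energy is |E_4 − E_3| = 0.6611 eV.

0.6611 eV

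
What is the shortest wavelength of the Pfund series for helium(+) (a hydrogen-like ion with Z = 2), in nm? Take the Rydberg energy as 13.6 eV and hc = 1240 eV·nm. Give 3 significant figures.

The Pfund series has lower level n_f = 5; the series limit corresponds to n_i → ∞.
ΔE_max = 13.6 × 4 / 5² = 2.176 eV.
λ_min = 1240 / 2.176 = 570 nm.

570 nm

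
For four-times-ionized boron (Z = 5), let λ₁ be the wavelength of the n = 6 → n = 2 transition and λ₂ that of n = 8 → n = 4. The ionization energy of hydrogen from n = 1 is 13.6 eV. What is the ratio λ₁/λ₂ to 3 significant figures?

λ ∝ 1/ΔE ∝ 1/(1/n_f² − 1/n_i²), and the Z² and hc factors cancel in the ratio.
λ₁/λ₂ = (1/4² − 1/8²)/(1/2² − 1/6²) = 0.04688/0.2222 = 0.211.

0.211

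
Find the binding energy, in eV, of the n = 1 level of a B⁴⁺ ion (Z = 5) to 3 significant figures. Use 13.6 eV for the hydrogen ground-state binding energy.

E_n = −13.6 Z²/n² = −340.0/n² eV for Z = 5.
E_1 = −340.0/1 = −340 eV, so ionization (to E = 0) requires 340 eV.

340 eV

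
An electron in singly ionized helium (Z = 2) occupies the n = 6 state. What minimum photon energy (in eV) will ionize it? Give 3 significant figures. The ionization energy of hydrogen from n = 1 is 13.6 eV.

1.51 eV

E_n = −13.6 Z²/n² = −54.40/n² eV for Z = 2.
E_6 = −54.40/36 = −1.51 eV, so ionization (to E = 0) requires 1.51 eV.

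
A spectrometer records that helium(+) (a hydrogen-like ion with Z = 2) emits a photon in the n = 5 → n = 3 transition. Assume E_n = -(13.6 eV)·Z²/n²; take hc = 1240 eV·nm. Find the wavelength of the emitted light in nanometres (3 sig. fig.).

For Z = 2 the level energies scale as Z², so the effective Rydberg energy is 13.6 × 4 = 54.40 eV.
ΔE = 54.40 × (1/3² − 1/5²) = 54.40 × 0.07111 = 3.868 eV.
λ = hc/ΔE = 1240 / 3.868 = 321 nm.

321 nm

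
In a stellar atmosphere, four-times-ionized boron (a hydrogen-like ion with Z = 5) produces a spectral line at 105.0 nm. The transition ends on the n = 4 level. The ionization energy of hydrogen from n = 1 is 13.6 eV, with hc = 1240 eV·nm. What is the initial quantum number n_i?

The photon energy is ΔE = hc/λ = 1240 / 105.0 = 11.81 eV.
With Z = 5, ΔE = 340.0 × (1/n_f² − 1/n_i²), so 1/n_f² − 1/n_i² = 0.03473.
With n_f = 4: 1/n_i² = 1/16 − 0.03473 = 0.02777, so n_i ≈ 6.00.

n_i = 6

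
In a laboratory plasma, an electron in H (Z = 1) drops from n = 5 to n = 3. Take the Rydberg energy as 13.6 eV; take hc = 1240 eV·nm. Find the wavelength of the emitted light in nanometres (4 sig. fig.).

1282 nm

ΔE = 13.60 × (1/3² − 1/5²) = 13.60 × 0.07111 = 0.9671 eV.
λ = hc/ΔE = 1240 / 0.9671 = 1282 nm.
This line belongs to the Paschen series.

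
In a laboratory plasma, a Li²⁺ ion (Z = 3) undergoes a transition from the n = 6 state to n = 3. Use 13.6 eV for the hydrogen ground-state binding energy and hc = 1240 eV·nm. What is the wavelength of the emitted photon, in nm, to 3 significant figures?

122 nm

For Z = 3 the level energies scale as Z², so the effective Rydberg energy is 13.6 × 9 = 122.4 eV.
ΔE = 122.4 × (1/3² − 1/6²) = 122.4 × 0.08333 = 10.20 eV.
λ = hc/ΔE = 1240 / 10.20 = 122 nm.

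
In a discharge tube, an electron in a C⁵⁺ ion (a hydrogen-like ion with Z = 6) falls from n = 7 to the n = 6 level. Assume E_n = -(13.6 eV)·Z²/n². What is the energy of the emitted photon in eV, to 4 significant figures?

3.608 eV

The Bohr energies scale as Z², so for Z = 6: E_n = −489.6/n² eV.
E_7 = −489.6/49 = −9.992 eV and E_6 = −489.6/36 = −13.60 eV.
The photon energy is |E_7 − E_6| = 3.608 eV.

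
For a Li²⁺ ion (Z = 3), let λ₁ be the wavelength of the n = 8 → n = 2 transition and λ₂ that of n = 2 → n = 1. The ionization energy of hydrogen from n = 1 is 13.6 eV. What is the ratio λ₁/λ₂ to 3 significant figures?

3.20

λ ∝ 1/ΔE ∝ 1/(1/n_f² − 1/n_i²), and the Z² and hc factors cancel in the ratio.
λ₁/λ₂ = (1/1² − 1/2²)/(1/2² − 1/8²) = 0.7500/0.2344 = 3.20.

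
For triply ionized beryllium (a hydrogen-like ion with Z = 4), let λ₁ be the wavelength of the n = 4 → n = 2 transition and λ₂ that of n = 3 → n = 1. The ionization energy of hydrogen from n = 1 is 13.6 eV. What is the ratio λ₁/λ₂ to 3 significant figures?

λ ∝ 1/ΔE ∝ 1/(1/n_f² − 1/n_i²), and the Z² and hc factors cancel in the ratio.
λ₁/λ₂ = (1/1² − 1/3²)/(1/2² − 1/4²) = 0.8889/0.1875 = 4.74.

4.74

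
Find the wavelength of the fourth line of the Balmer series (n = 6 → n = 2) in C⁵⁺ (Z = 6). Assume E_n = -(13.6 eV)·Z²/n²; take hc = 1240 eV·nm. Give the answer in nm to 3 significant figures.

11.4 nm

The Balmer series terminates on n_f = 2; the fourth line has n_i = 2+4 = 6.
ΔE = 489.6 × (1/2² − 1/6²) = 108.8 eV.
λ = 1240 / 108.8 = 11.4 nm.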